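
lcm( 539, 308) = 2156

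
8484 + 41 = 8525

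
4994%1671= 1652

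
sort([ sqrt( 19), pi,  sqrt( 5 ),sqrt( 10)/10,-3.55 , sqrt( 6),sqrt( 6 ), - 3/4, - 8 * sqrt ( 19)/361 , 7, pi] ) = [ - 3.55,-3/4,  -  8 * sqrt( 19)/361,sqrt( 10)/10, sqrt( 5 ), sqrt(6),sqrt( 6 ), pi,  pi, sqrt(19), 7] 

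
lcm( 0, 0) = 0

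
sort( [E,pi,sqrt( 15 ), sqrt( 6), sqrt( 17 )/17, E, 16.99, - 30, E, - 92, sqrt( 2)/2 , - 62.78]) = [-92, - 62.78, - 30, sqrt( 17)/17, sqrt( 2 )/2, sqrt( 6 ), E, E, E, pi, sqrt(15),16.99 ]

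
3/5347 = 3/5347 = 0.00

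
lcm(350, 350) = 350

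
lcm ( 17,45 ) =765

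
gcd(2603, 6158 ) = 1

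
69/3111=23/1037 = 0.02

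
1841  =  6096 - 4255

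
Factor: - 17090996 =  - 2^2 * 13^1*103^1*3191^1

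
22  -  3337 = -3315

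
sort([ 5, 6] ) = [5, 6]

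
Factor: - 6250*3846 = -2^2*3^1 * 5^5 * 641^1  =  - 24037500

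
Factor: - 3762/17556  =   - 3/14 = - 2^( - 1 )*3^1*7^( - 1 ) 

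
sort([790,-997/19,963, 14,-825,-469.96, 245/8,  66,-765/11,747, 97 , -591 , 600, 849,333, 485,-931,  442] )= [ - 931 , - 825, - 591,-469.96,  -  765/11, - 997/19, 14, 245/8,66, 97, 333, 442,485,600, 747, 790, 849,963]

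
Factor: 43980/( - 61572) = -5^1 * 7^( - 1 ) = -5/7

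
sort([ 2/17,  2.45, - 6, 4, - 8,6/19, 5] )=[ - 8, - 6, 2/17  ,  6/19, 2.45,4,5] 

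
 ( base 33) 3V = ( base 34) 3s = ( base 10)130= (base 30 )4a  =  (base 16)82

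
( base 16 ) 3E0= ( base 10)992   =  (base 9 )1322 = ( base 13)5b4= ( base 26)1c4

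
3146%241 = 13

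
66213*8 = 529704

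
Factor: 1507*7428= 11193996 = 2^2*3^1*11^1*137^1 * 619^1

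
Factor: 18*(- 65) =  -1170 = - 2^1 * 3^2*5^1*13^1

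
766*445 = 340870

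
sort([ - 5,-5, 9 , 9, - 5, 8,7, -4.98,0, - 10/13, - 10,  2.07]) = [-10, - 5, -5, - 5, - 4.98, -10/13 , 0,  2.07,7,  8,  9,9 ]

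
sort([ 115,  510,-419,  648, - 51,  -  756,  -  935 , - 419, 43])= [ - 935,  -  756, - 419, - 419,-51,43  ,  115,510, 648]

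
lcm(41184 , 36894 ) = 1770912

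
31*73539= 2279709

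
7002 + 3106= 10108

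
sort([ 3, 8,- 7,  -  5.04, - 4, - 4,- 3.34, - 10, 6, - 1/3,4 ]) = [  -  10, - 7, - 5.04, - 4, - 4,-3.34, -1/3,  3, 4, 6  ,  8 ]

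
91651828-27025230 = 64626598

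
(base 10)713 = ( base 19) 1ia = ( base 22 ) 1a9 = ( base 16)2C9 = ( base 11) 599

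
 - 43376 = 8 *( - 5422)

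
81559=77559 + 4000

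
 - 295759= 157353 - 453112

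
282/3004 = 141/1502 = 0.09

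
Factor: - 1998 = -2^1 * 3^3 * 37^1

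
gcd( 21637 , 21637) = 21637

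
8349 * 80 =667920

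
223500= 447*500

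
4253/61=4253/61 = 69.72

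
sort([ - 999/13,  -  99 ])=[ - 99, -999/13 ] 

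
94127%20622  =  11639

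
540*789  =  426060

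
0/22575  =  0  =  0.00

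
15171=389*39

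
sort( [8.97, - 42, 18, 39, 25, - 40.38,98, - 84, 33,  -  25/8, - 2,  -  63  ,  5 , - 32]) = [ - 84, - 63,-42, - 40.38, - 32,  -  25/8, - 2, 5,8.97, 18, 25, 33, 39,98] 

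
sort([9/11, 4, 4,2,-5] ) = [-5, 9/11,2, 4,4 ]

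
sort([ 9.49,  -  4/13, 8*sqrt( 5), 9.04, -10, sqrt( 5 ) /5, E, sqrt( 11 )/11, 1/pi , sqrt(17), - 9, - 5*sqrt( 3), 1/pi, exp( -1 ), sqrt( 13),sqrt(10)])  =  [-10,-9, - 5*sqrt( 3), - 4/13, sqrt( 11)/11, 1/pi , 1/pi,  exp( - 1 ), sqrt( 5) /5 , E, sqrt( 10 ) , sqrt (13), sqrt( 17), 9.04,9.49, 8 * sqrt( 5 ) ] 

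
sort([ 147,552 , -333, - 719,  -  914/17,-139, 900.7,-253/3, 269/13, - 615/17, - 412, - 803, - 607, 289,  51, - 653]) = [-803 ,-719, - 653, - 607,  -  412, - 333,-139, - 253/3, - 914/17, - 615/17,  269/13, 51 , 147,289,552,900.7]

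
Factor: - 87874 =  - 2^1*53^1* 829^1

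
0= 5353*0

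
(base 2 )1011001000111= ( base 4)1121013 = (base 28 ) 77j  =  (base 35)4MX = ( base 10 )5703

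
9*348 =3132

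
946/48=473/24 = 19.71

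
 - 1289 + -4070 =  - 5359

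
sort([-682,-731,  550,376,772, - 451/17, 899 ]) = [-731, - 682, - 451/17, 376, 550,772, 899]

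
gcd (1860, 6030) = 30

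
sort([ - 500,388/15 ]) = [-500 , 388/15] 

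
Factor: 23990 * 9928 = 238172720 =2^4 * 5^1  *  17^1*73^1*2399^1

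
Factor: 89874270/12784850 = 3^2 * 5^(  -  1)*13^( -2)*17^ (  -  1) * 31^1*89^( - 1 )*32213^1 = 8987427/1278485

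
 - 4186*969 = -4056234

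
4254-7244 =-2990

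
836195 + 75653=911848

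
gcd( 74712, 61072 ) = 88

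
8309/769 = 8309/769=   10.80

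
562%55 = 12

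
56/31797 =56/31797 = 0.00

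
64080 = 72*890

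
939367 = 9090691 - 8151324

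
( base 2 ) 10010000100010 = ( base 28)bma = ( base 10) 9250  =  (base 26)DHK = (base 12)542A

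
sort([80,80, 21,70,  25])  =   [21, 25,  70, 80, 80 ] 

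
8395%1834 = 1059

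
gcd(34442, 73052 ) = 2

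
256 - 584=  - 328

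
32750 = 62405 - 29655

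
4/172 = 1/43 = 0.02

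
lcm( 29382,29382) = 29382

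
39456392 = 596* 66202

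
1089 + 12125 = 13214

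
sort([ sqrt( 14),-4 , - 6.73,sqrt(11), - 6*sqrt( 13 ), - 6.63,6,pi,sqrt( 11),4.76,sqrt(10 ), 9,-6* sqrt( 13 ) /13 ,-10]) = [ - 6*sqrt(13 ),-10, - 6.73, - 6.63, - 4, - 6 *sqrt(13 ) /13,  pi,sqrt(10) , sqrt( 11), sqrt(11 ) , sqrt( 14 ),4.76,6,9 ] 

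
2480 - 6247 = - 3767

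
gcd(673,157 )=1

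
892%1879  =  892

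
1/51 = 1/51 = 0.02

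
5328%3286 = 2042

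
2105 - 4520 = - 2415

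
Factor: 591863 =591863^1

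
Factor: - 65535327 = -3^2 * 11^1*13^2*3917^1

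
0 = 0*39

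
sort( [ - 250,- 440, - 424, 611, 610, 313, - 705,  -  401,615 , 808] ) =[ - 705,-440 ,-424, - 401, - 250,313, 610,611, 615,808 ]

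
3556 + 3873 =7429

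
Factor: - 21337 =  - 19^1*1123^1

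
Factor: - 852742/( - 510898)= 913/547 = 11^1*83^1*547^(  -  1) 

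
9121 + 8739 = 17860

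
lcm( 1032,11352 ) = 11352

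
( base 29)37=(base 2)1011110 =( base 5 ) 334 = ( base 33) 2S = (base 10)94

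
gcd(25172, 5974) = 58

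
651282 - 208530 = 442752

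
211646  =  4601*46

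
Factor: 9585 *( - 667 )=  - 6393195 = - 3^3*5^1*23^1*29^1 * 71^1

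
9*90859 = 817731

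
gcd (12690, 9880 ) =10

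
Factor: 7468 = 2^2*1867^1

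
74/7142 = 37/3571 = 0.01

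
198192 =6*33032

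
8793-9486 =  - 693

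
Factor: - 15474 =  - 2^1*3^1*2579^1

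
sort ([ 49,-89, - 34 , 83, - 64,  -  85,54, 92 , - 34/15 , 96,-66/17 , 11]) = [ - 89, - 85,-64 ,-34,-66/17, - 34/15, 11,49,54,83 , 92, 96] 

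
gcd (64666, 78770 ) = 2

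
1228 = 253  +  975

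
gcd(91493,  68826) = 1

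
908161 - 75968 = 832193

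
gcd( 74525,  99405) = 5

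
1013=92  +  921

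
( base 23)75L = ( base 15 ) 120e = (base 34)3av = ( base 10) 3839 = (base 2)111011111111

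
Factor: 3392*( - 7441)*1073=-2^6*7^1 * 29^1*37^1*53^1 * 1063^1 = -27082382656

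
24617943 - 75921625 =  - 51303682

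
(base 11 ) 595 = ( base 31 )MR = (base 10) 709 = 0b1011000101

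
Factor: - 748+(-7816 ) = - 2^2*2141^1  =  - 8564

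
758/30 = 379/15 =25.27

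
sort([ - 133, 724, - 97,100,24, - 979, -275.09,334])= [ - 979, - 275.09, - 133, - 97,  24, 100,334,724] 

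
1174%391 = 1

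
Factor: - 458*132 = - 60456  =  -2^3*3^1*11^1 *229^1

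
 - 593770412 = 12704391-606474803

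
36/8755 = 36/8755 = 0.00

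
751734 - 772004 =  - 20270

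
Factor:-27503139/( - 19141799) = 3^1*79^1*773^(  -  1) * 24763^( - 1)*116047^1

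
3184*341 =1085744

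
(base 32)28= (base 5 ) 242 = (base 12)60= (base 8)110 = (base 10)72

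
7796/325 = 7796/325= 23.99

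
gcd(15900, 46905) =795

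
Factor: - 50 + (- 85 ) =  - 3^3*5^1 = - 135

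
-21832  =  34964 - 56796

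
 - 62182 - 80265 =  - 142447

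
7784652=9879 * 788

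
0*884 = 0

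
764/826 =382/413=0.92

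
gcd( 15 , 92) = 1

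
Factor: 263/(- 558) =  - 2^( - 1 )*3^( - 2)*31^(- 1 ) * 263^1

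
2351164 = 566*4154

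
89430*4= 357720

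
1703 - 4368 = - 2665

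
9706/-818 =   -  12 + 55/409= - 11.87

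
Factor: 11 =11^1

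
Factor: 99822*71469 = 2^1 * 3^4*127^1*131^1*2647^1  =  7134178518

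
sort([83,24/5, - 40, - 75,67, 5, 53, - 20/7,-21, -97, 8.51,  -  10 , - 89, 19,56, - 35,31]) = [  -  97, - 89, - 75, - 40, - 35,  -  21, - 10, - 20/7,24/5,5, 8.51,19, 31,53,56,67 , 83]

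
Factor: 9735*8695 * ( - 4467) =  -  378112900275 = - 3^2*5^2*11^1*37^1*47^1 * 59^1*1489^1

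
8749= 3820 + 4929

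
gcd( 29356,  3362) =82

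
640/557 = 1+83/557 = 1.15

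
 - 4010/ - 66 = 60 + 25/33= 60.76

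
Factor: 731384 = 2^3*91423^1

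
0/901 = 0 = 0.00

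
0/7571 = 0 = 0.00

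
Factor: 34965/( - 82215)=- 3^(  -  1 )*29^(- 1)*37^1 = -37/87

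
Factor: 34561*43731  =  1511387091 = 3^2*17^1 * 19^1 *43^1*107^1 *113^1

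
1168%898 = 270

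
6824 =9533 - 2709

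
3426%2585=841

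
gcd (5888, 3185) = 1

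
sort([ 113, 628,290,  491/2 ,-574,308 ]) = [-574,113,491/2,  290,308, 628 ]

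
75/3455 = 15/691  =  0.02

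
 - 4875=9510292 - 9515167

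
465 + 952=1417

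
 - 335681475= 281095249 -616776724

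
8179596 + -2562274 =5617322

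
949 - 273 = 676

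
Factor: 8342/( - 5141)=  - 2^1*43^1 *53^( - 1 )= -86/53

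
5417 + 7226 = 12643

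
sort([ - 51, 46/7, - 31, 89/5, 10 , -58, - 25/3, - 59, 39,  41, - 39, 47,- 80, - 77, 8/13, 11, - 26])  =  [ - 80,-77,-59,-58, - 51,  -  39,-31,-26,  -  25/3,8/13, 46/7, 10,  11,89/5, 39, 41, 47]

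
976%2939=976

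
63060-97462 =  - 34402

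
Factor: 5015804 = 2^2*1253951^1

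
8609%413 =349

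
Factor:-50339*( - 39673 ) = 1997099147 = 71^1 *97^1*409^1*709^1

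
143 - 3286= - 3143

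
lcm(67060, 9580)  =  67060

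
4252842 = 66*64437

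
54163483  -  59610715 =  - 5447232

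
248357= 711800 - 463443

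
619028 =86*7198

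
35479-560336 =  - 524857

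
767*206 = 158002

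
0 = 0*1983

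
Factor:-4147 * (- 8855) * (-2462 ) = - 90408788470 = - 2^1*5^1*7^1*11^2*13^1*23^1*29^1*1231^1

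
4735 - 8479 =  - 3744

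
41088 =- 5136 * ( - 8 ) 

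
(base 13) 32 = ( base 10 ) 41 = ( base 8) 51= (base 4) 221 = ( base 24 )1h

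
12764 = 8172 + 4592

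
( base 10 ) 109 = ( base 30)3j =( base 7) 214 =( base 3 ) 11001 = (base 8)155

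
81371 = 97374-16003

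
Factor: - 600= -2^3*3^1*5^2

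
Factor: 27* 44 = 2^2*3^3 *11^1 = 1188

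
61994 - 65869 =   -  3875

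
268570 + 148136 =416706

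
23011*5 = 115055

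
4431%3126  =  1305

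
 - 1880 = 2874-4754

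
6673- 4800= 1873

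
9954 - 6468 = 3486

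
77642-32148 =45494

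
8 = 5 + 3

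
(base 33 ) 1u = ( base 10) 63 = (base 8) 77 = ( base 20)33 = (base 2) 111111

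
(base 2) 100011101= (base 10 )285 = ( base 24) bl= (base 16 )11d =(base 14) 165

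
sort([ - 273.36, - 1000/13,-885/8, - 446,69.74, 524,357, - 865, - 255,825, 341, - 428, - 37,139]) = [ - 865,-446, - 428, - 273.36, - 255, - 885/8, - 1000/13, - 37, 69.74, 139,  341, 357, 524, 825] 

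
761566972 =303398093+458168879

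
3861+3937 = 7798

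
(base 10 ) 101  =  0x65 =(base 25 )41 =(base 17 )5G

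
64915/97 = 64915/97 = 669.23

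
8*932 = 7456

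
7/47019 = 1/6717 = 0.00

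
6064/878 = 3032/439  =  6.91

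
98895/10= 9889 +1/2 = 9889.50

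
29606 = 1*29606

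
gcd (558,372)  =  186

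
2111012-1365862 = 745150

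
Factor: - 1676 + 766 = -2^1*5^1 * 7^1*13^1= -910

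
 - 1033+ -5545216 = -5546249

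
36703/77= 476  +  51/77 = 476.66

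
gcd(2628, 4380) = 876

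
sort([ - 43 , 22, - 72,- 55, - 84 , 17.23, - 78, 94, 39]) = [-84, - 78, - 72, - 55, - 43,  17.23,  22, 39,94 ] 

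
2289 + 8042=10331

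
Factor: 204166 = 2^1*31^1*37^1*89^1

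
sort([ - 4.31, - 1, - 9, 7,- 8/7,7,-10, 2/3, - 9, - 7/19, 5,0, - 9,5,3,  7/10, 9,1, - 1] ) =[ -10, - 9, - 9,-9, - 4.31, - 8/7, - 1, - 1, - 7/19,0, 2/3,7/10, 1, 3 , 5, 5, 7,7,  9 ]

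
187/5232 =187/5232 = 0.04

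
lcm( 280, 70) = 280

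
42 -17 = 25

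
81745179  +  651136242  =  732881421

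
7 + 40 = 47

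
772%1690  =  772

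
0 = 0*5217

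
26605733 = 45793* 581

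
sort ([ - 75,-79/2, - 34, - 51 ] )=[ - 75, - 51, -79/2, - 34 ] 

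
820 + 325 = 1145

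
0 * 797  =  0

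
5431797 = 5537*981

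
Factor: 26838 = 2^1 * 3^3 * 7^1*71^1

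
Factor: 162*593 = 96066 = 2^1*3^4*593^1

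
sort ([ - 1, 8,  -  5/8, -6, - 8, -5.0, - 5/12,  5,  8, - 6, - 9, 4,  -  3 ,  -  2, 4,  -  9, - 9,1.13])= [ - 9,  -  9, - 9, - 8,-6, - 6,-5.0, - 3, - 2, - 1,  -  5/8,-5/12, 1.13, 4, 4 , 5,8 , 8]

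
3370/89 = 37 + 77/89 = 37.87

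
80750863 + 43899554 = 124650417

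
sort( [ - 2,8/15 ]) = [ - 2,8/15 ]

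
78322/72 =39161/36 = 1087.81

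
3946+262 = 4208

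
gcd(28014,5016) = 6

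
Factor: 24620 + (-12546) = 12074 = 2^1* 6037^1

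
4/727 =4/727=0.01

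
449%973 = 449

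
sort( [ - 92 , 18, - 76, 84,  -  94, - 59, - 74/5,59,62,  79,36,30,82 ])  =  [-94, - 92 ,-76, - 59, - 74/5, 18 , 30,  36, 59,62, 79 , 82 , 84]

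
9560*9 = 86040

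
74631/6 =24877/2 = 12438.50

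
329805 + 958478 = 1288283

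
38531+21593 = 60124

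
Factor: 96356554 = 2^1*7^1*6882611^1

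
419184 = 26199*16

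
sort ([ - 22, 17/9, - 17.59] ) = [- 22, - 17.59, 17/9]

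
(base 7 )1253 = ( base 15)21e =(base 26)IB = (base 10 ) 479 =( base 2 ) 111011111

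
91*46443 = 4226313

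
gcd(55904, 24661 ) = 1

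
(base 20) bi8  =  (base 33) 4cg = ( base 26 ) 71a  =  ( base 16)12A0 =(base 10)4768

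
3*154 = 462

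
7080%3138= 804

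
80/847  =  80/847 = 0.09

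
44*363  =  15972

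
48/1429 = 48/1429 = 0.03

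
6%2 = 0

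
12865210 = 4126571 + 8738639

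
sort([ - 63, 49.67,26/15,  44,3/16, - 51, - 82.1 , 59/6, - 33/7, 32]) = [ - 82.1, - 63, - 51, - 33/7,3/16,26/15, 59/6,32,44, 49.67]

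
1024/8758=512/4379=0.12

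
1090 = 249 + 841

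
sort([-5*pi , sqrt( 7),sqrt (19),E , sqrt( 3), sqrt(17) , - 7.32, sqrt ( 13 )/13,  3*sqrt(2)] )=[- 5*pi,-7.32, sqrt( 13 ) /13,sqrt( 3) , sqrt( 7 ), E, sqrt( 17),3*sqrt(2),sqrt( 19 ) ] 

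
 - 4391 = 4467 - 8858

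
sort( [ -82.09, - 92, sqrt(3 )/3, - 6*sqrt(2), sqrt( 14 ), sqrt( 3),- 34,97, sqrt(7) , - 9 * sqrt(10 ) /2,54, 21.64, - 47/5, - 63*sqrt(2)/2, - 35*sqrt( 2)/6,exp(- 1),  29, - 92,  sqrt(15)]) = [ - 92, - 92, - 82.09,-63*sqrt(2 )/2, -34,-9*sqrt( 10)/2,  -  47/5,-6*sqrt(2), - 35 * sqrt(2 )/6, exp( - 1 ), sqrt(3 )/3, sqrt( 3), sqrt(7 ), sqrt(14 ), sqrt (15 ),21.64, 29  ,  54, 97] 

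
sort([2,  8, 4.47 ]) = [ 2,4.47, 8] 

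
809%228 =125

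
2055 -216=1839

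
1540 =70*22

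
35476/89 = 398 + 54/89 = 398.61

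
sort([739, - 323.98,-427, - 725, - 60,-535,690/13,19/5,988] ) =[-725,-535, - 427, - 323.98, - 60,19/5, 690/13, 739,988 ]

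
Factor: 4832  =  2^5*151^1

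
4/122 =2/61  =  0.03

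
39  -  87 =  - 48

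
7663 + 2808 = 10471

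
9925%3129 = 538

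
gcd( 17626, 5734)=2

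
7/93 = 7/93=0.08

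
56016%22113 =11790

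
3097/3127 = 3097/3127 = 0.99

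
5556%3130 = 2426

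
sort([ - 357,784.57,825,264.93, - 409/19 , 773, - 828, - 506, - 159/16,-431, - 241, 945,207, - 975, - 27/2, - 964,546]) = [-975, - 964,-828, - 506,-431, - 357, -241,  -  409/19,-27/2, - 159/16,207,264.93,546,773,784.57,825,945] 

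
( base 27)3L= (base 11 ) 93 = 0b1100110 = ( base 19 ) 57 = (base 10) 102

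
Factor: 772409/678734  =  2^(- 1 )*7^(  -  1 )*11^1*23^1*43^1*71^1*48481^ ( - 1)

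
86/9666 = 43/4833 = 0.01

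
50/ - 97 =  - 50/97  =  - 0.52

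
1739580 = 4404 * 395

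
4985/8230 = 997/1646 =0.61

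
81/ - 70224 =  -27/23408 = -0.00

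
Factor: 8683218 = 2^1*3^2*482401^1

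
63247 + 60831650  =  60894897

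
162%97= 65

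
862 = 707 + 155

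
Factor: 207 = 3^2 * 23^1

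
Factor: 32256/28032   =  84/73 = 2^2 *3^1*7^1*73^( - 1 )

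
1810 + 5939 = 7749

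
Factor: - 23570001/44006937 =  - 604359/1128383= -3^2*7^1*53^1*181^1*1128383^( - 1 ) 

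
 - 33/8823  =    -  1 + 2930/2941 = - 0.00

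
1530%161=81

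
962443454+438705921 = 1401149375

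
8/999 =8/999 = 0.01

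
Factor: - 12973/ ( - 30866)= 2^( - 1)*11^( - 1 ) * 23^ ( - 1 )*61^( - 1) * 12973^1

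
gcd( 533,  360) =1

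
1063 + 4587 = 5650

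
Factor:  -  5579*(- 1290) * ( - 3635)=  - 26160767850=-2^1*3^1 * 5^2 * 7^1*43^1*727^1 *797^1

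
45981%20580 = 4821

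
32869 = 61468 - 28599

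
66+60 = 126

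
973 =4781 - 3808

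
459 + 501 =960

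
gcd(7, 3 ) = 1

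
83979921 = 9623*8727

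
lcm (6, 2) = 6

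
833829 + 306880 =1140709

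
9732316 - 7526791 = 2205525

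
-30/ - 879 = 10/293 = 0.03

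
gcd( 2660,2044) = 28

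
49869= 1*49869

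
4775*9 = 42975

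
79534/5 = 15906 + 4/5  =  15906.80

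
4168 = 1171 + 2997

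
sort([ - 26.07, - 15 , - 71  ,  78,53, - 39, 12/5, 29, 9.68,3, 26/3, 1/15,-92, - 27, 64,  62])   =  [ - 92,  -  71,-39, - 27, - 26.07, - 15 , 1/15,  12/5 , 3, 26/3, 9.68 , 29, 53,62, 64, 78 ]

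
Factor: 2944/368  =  2^3  =  8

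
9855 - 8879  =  976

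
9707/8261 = 1 + 1446/8261 = 1.18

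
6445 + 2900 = 9345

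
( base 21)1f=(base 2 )100100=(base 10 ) 36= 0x24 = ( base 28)18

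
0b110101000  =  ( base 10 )424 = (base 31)dl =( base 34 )CG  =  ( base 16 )1A8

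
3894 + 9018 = 12912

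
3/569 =3/569 = 0.01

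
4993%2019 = 955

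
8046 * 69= 555174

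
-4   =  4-8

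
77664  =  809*96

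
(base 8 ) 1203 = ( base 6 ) 2551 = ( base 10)643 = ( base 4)22003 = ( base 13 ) 3A6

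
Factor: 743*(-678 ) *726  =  -365725404 =- 2^2*3^2*11^2*113^1*743^1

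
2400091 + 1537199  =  3937290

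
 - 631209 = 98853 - 730062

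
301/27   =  11 + 4/27 =11.15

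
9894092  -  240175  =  9653917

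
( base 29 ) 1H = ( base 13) 37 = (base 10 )46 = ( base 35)1b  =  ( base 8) 56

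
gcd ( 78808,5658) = 2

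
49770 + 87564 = 137334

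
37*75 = 2775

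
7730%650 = 580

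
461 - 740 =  - 279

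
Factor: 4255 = 5^1*23^1*37^1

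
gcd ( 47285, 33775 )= 6755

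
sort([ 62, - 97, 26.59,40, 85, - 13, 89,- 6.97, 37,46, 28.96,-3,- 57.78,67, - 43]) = [ - 97, - 57.78, - 43, - 13, - 6.97, - 3, 26.59, 28.96, 37,40, 46,62,67,85, 89 ] 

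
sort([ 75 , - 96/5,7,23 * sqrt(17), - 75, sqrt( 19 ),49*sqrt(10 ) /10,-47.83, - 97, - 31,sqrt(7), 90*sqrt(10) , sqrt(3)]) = [  -  97, - 75, - 47.83,  -  31,  -  96/5, sqrt( 3 ),sqrt(7 ), sqrt( 19 ), 7, 49*sqrt(10)/10,  75,23*sqrt( 17 ) , 90* sqrt(10 ) ]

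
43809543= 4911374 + 38898169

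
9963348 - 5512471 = 4450877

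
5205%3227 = 1978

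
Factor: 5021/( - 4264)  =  -2^(-3)*13^(-1 )*41^(-1)*5021^1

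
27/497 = 27/497 = 0.05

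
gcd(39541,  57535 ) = 1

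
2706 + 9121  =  11827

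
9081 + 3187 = 12268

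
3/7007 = 3/7007 = 0.00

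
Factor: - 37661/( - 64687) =7^( - 1 ) * 13^1*2897^1*9241^( - 1 )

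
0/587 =0=0.00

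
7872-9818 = -1946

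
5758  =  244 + 5514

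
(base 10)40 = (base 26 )1E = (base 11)37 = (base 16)28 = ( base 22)1I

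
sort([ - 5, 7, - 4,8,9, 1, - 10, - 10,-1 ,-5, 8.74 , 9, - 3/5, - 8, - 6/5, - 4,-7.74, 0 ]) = [ - 10, - 10, - 8,  -  7.74, - 5, - 5, - 4,-4, - 6/5, - 1, - 3/5, 0,1, 7, 8,8.74,9, 9 ]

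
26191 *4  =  104764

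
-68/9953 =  - 1 + 9885/9953 = - 0.01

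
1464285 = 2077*705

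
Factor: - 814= -2^1*11^1*37^1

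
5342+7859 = 13201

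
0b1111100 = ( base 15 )84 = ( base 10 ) 124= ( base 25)4o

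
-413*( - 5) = 2065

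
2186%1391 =795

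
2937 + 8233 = 11170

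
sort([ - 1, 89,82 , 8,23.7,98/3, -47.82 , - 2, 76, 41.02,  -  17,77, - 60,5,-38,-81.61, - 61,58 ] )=[ - 81.61,  -  61,-60, - 47.82, - 38, - 17,-2,  -  1, 5 , 8,  23.7,98/3,41.02,58, 76,77, 82, 89 ] 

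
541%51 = 31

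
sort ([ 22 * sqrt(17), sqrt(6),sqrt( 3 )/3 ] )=[ sqrt(3)/3 , sqrt(6),  22 * sqrt(17) ]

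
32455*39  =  1265745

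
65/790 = 13/158 = 0.08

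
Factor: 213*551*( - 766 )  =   - 89900058 =- 2^1 *3^1*19^1*29^1*71^1*383^1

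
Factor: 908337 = 3^1*302779^1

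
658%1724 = 658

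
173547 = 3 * 57849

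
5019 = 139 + 4880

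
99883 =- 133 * ( - 751)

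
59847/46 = 1301 +1/46  =  1301.02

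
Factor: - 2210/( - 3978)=5/9=3^( - 2) * 5^1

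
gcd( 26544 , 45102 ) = 6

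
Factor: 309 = 3^1*103^1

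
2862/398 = 7 + 38/199 = 7.19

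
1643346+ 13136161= 14779507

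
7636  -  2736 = 4900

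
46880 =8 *5860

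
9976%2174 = 1280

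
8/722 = 4/361  =  0.01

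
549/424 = 549/424 = 1.29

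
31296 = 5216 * 6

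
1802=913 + 889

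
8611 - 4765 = 3846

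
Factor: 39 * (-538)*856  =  - 17960592 = -2^4*3^1*13^1*107^1*269^1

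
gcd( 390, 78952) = 2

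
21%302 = 21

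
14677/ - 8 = -1835  +  3/8 = - 1834.62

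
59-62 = - 3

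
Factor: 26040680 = 2^3 * 5^1*651017^1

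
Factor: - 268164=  - 2^2*3^3*13^1*191^1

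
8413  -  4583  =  3830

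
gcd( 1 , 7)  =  1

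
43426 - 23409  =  20017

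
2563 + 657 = 3220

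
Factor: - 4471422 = - 2^1*3^1*19^1 * 61^1*643^1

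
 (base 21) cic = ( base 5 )140212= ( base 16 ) 1632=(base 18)h9c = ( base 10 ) 5682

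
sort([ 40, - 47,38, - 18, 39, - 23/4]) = [ - 47 , - 18, -23/4, 38, 39, 40] 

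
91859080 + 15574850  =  107433930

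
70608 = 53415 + 17193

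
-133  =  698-831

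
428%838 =428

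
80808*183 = 14787864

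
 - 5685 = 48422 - 54107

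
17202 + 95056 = 112258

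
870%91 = 51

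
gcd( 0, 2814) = 2814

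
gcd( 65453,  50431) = 1073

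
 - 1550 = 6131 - 7681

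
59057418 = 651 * 90718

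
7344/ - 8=  -  918/1 = - 918.00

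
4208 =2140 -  - 2068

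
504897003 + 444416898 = 949313901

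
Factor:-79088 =-2^4*4943^1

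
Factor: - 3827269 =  - 23^1 * 166403^1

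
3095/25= 619/5=123.80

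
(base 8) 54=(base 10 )44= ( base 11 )40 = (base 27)1H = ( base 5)134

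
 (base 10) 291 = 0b100100011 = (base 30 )9l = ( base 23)cf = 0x123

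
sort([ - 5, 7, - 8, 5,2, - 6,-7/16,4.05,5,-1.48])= [ - 8, - 6, - 5,-1.48, - 7/16,2,  4.05,  5, 5,7] 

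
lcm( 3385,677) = 3385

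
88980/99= 29660/33=898.79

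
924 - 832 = 92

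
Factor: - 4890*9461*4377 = -2^1*3^2*5^1*163^1*1459^1*9461^1 = - 202498797330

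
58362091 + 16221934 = 74584025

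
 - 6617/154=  - 43  +  5/154 = - 42.97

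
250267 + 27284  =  277551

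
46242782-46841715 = -598933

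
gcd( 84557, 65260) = 1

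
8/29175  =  8/29175 = 0.00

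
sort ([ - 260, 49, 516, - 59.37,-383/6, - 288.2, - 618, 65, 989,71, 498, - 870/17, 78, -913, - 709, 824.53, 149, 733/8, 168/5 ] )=[ - 913,-709, - 618, - 288.2, -260  , - 383/6,  -  59.37, - 870/17, 168/5,49,65,71, 78, 733/8,149, 498, 516, 824.53,989] 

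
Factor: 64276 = 2^2*16069^1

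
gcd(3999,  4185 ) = 93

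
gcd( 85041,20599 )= 1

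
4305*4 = 17220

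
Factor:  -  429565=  - 5^1 *53^1*1621^1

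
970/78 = 12 + 17/39 = 12.44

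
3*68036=204108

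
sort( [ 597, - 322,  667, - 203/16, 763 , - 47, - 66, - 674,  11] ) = [ - 674 , - 322,  -  66, - 47,-203/16,11, 597, 667,763]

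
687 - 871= - 184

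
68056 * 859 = 58460104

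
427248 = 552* 774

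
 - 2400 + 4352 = 1952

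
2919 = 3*973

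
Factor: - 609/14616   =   - 1/24 = - 2^( - 3)*3^( - 1 ) 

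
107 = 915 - 808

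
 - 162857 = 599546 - 762403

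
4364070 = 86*50745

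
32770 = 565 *58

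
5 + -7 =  - 2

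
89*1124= 100036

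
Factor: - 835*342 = - 2^1*3^2 * 5^1*19^1*167^1 = - 285570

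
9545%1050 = 95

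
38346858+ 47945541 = 86292399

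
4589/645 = 7  +  74/645 = 7.11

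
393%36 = 33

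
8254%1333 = 256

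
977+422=1399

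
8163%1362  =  1353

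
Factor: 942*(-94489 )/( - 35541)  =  2^1 * 3^( - 1)*11^( - 1)*  61^1*157^1*359^(  -  1 )*1549^1 = 29669546/11847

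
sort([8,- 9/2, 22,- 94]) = [ - 94, - 9/2, 8,  22]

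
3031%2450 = 581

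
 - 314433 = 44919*(-7 ) 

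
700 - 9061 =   -  8361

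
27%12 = 3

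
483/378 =23/18 = 1.28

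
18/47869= 18/47869 = 0.00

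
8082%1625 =1582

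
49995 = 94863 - 44868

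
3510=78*45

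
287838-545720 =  - 257882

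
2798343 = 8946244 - 6147901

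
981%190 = 31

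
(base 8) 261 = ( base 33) 5C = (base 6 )453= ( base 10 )177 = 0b10110001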